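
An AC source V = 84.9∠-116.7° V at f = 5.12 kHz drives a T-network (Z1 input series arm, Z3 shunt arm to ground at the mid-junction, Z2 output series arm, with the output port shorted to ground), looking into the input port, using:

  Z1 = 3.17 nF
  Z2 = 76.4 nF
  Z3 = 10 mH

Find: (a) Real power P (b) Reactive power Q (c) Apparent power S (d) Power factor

Step 1 — Angular frequency: ω = 2π·f = 2π·5120 = 3.217e+04 rad/s.
Step 2 — Component impedances:
  Z1: Z = 1/(jωC) = -j/(ω·C) = 0 - j9806 Ω
  Z2: Z = 1/(jωC) = -j/(ω·C) = 0 - j406.9 Ω
  Z3: Z = jωL = j·3.217e+04·0.01 = 0 + j321.7 Ω
Step 3 — With the output port shorted to ground, the output series arm Z2 runs from the junction to ground; the shunt arm Z3 also runs from the junction to ground. They appear in parallel: Z3 || Z2 = 0 + j1537 Ω.
Step 4 — Series with input arm Z1: Z_in = Z1 + (Z3 || Z2) = 0 - j8269 Ω = 8269∠-90.0° Ω.
Step 5 — Source phasor: V = 84.9∠-116.7° V = -38.15 - j75.85 V.
Step 6 — Current: I = V / Z = 0.009172 - j0.004613 A = 0.01027∠-26.7° A.
Step 7 — Complex power: S = V·I* = 0 - j0.8717 VA.
Step 8 — Real power: P = Re(S) = 0 W.
Step 9 — Reactive power: Q = Im(S) = -0.8717 VAR.
Step 10 — Apparent power: |S| = 0.8717 VA.
Step 11 — Power factor: PF = P/|S| = 0 (leading).

(a) P = 0 W  (b) Q = -0.8717 VAR  (c) S = 0.8717 VA  (d) PF = 0 (leading)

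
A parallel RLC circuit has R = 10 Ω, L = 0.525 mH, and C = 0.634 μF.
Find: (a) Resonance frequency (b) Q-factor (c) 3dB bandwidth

Step 1 — Resonance: ω₀ = 1/√(LC) = 1/√(0.000525·6.34e-07) = 5.481e+04 rad/s.
Step 2 — f₀ = ω₀/(2π) = 8724 Hz.
Step 3 — Parallel Q: Q = R/(ω₀L) = 10/(5.481e+04·0.000525) = 0.3475.
Step 4 — Bandwidth: Δω = ω₀/Q = 1.577e+05 rad/s; BW = Δω/(2π) = 2.51e+04 Hz.

(a) f₀ = 8724 Hz  (b) Q = 0.3475  (c) BW = 2.51e+04 Hz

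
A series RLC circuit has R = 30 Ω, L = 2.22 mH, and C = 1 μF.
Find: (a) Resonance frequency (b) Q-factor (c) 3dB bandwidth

Step 1 — Resonance condition Im(Z)=0 gives ω₀ = 1/√(LC).
Step 2 — ω₀ = 1/√(0.00222·1e-06) = 2.122e+04 rad/s.
Step 3 — f₀ = ω₀/(2π) = 3378 Hz.
Step 4 — Series Q: Q = ω₀L/R = 2.122e+04·0.00222/30 = 1.571.
Step 5 — 3dB bandwidth: Δω = ω₀/Q = 1.351e+04 rad/s; BW = Δω/(2π) = 2151 Hz.

(a) f₀ = 3378 Hz  (b) Q = 1.571  (c) BW = 2151 Hz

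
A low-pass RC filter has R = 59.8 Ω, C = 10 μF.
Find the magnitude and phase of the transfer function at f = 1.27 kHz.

Step 1 — Angular frequency: ω = 2π·1270 = 7980 rad/s.
Step 2 — Transfer function: H(jω) = 1/(1 + jωRC).
Step 3 — Denominator: 1 + jωRC = 1 + j·7980·59.8·1e-05 = 1 + j4.772.
Step 4 — H = 0.04207 - j0.2007.
Step 5 — Magnitude: |H| = 0.2051 (-13.8 dB); phase: φ = -78.2°.

|H| = 0.2051 (-13.8 dB), φ = -78.2°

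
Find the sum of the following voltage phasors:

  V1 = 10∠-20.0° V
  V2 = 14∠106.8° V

Step 1 — Convert each phasor to rectangular form:
  V1 = 10·(cos(-20.0°) + j·sin(-20.0°)) = 9.397 - j3.42 V
  V2 = 14·(cos(106.8°) + j·sin(106.8°)) = -4.046 + j13.4 V
Step 2 — Sum components: V_total = 5.35 + j9.982 V.
Step 3 — Convert to polar: |V_total| = 11.33 V, ∠V_total = 61.8°.

V_total = 11.33∠61.8° V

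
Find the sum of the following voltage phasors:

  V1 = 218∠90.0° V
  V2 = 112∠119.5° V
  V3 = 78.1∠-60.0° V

Step 1 — Convert each phasor to rectangular form:
  V1 = 218·(cos(90.0°) + j·sin(90.0°)) = 0 + j218 V
  V2 = 112·(cos(119.5°) + j·sin(119.5°)) = -55.15 + j97.48 V
  V3 = 78.1·(cos(-60.0°) + j·sin(-60.0°)) = 39.05 - j67.64 V
Step 2 — Sum components: V_total = -16.1 + j247.8 V.
Step 3 — Convert to polar: |V_total| = 248.4 V, ∠V_total = 93.7°.

V_total = 248.4∠93.7° V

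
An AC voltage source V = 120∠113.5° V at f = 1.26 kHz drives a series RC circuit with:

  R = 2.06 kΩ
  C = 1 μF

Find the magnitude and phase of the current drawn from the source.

Step 1 — Angular frequency: ω = 2π·f = 2π·1260 = 7917 rad/s.
Step 2 — Component impedances:
  R: Z = R = 2060 Ω
  C: Z = 1/(jωC) = -j/(ω·C) = 0 - j126.3 Ω
Step 3 — Series combination: Z_total = R + C = 2060 - j126.3 Ω = 2064∠-3.5° Ω.
Step 4 — Source phasor: V = 120∠113.5° V = -47.85 + j110 V.
Step 5 — Ohm's law: I = V / Z_total = (-47.85 + j110) / (2060 - j126.3) = -0.0264 + j0.0518 A.
Step 6 — Convert to polar: |I| = 0.05814 A, ∠I = 117.0°.

I = 0.05814∠117.0° A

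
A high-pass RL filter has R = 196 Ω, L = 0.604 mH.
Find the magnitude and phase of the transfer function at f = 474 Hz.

Step 1 — Angular frequency: ω = 2π·474 = 2978 rad/s.
Step 2 — Transfer function: H(jω) = jωL/(R + jωL).
Step 3 — Numerator jωL = j·1.799; denominator R + jωL = 196 + j1.799.
Step 4 — H = 8.423e-05 + j0.009177.
Step 5 — Magnitude: |H| = 0.009177 (-40.7 dB); phase: φ = 89.5°.

|H| = 0.009177 (-40.7 dB), φ = 89.5°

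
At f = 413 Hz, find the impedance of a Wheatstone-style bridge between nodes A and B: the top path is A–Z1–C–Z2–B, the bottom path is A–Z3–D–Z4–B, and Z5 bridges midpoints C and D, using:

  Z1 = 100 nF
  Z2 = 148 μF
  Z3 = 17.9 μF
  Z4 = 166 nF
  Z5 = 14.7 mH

Step 1 — Angular frequency: ω = 2π·f = 2π·413 = 2595 rad/s.
Step 2 — Component impedances:
  Z1: Z = 1/(jωC) = -j/(ω·C) = 0 - j3854 Ω
  Z2: Z = 1/(jωC) = -j/(ω·C) = 0 - j2.604 Ω
  Z3: Z = 1/(jωC) = -j/(ω·C) = 0 - j21.53 Ω
  Z4: Z = 1/(jωC) = -j/(ω·C) = 0 - j2321 Ω
  Z5: Z = jωL = j·2595·0.0147 = 0 + j38.15 Ω
Step 3 — Bridge requires nodal analysis (the Z5 bridge couples midpoints C and D, so the two paths cannot be reduced to a simple series/parallel combination). Setting node B to ground and injecting 1 A at node A, the 3-node admittance system at A, C, D solves to V_A = Z_AB = 0 + j14.64 Ω = 14.64∠90.0° Ω.

Z = 0 + j14.64 Ω = 14.64∠90.0° Ω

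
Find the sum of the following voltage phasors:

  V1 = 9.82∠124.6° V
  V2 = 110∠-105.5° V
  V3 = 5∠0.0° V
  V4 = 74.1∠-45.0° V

Step 1 — Convert each phasor to rectangular form:
  V1 = 9.82·(cos(124.6°) + j·sin(124.6°)) = -5.576 + j8.083 V
  V2 = 110·(cos(-105.5°) + j·sin(-105.5°)) = -29.4 - j106 V
  V3 = 5·(cos(0.0°) + j·sin(0.0°)) = 5 V
  V4 = 74.1·(cos(-45.0°) + j·sin(-45.0°)) = 52.4 - j52.4 V
Step 2 — Sum components: V_total = 22.42 - j150.3 V.
Step 3 — Convert to polar: |V_total| = 152 V, ∠V_total = -81.5°.

V_total = 152∠-81.5° V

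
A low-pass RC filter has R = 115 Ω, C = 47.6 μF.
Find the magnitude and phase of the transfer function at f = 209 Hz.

Step 1 — Angular frequency: ω = 2π·209 = 1313 rad/s.
Step 2 — Transfer function: H(jω) = 1/(1 + jωRC).
Step 3 — Denominator: 1 + jωRC = 1 + j·1313·115·4.76e-05 = 1 + j7.188.
Step 4 — H = 0.01899 - j0.1365.
Step 5 — Magnitude: |H| = 0.1378 (-17.2 dB); phase: φ = -82.1°.

|H| = 0.1378 (-17.2 dB), φ = -82.1°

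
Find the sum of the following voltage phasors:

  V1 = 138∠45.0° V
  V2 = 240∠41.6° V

Step 1 — Convert each phasor to rectangular form:
  V1 = 138·(cos(45.0°) + j·sin(45.0°)) = 97.58 + j97.58 V
  V2 = 240·(cos(41.6°) + j·sin(41.6°)) = 179.5 + j159.3 V
Step 2 — Sum components: V_total = 277.1 + j256.9 V.
Step 3 — Convert to polar: |V_total| = 377.8 V, ∠V_total = 42.8°.

V_total = 377.8∠42.8° V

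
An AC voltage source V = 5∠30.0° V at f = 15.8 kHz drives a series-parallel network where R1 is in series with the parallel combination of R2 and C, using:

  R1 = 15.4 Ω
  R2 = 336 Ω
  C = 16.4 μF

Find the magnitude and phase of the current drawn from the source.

Step 1 — Angular frequency: ω = 2π·f = 2π·1.58e+04 = 9.927e+04 rad/s.
Step 2 — Component impedances:
  R1: Z = R = 15.4 Ω
  R2: Z = R = 336 Ω
  C: Z = 1/(jωC) = -j/(ω·C) = 0 - j0.6142 Ω
Step 3 — Parallel branch: R2 || C = 1/(1/R2 + 1/C) = 0.001123 - j0.6142 Ω.
Step 4 — Series with R1: Z_total = R1 + (R2 || C) = 15.4 - j0.6142 Ω = 15.41∠-2.3° Ω.
Step 5 — Source phasor: V = 5∠30.0° V = 4.33 + j2.5 V.
Step 6 — Ohm's law: I = V / Z_total = (4.33 + j2.5) / (15.4 - j0.6142) = 0.2742 + j0.1733 A.
Step 7 — Convert to polar: |I| = 0.3244 A, ∠I = 32.3°.

I = 0.3244∠32.3° A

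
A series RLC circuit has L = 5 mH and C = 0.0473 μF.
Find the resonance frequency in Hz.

Step 1 — Resonance condition Im(Z)=0 gives ω₀ = 1/√(LC).
Step 2 — ω₀ = 1/√(0.005·4.73e-08) = 6.503e+04 rad/s.
Step 3 — f₀ = ω₀/(2π) = 1.035e+04 Hz.

f₀ = 1.035e+04 Hz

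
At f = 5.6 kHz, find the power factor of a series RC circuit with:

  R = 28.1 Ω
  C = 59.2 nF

Step 1 — Angular frequency: ω = 2π·f = 2π·5600 = 3.519e+04 rad/s.
Step 2 — Component impedances:
  R: Z = R = 28.1 Ω
  C: Z = 1/(jωC) = -j/(ω·C) = 0 - j480.1 Ω
Step 3 — Series combination: Z_total = R + C = 28.1 - j480.1 Ω = 480.9∠-86.7° Ω.
Step 4 — Power factor: PF = cos(φ) = Re(Z)/|Z| = 28.1/480.9 = 0.05843.
Step 5 — Type: Im(Z) = -480.1 ⇒ leading (phase φ = -86.7°).

PF = 0.05843 (leading, φ = -86.7°)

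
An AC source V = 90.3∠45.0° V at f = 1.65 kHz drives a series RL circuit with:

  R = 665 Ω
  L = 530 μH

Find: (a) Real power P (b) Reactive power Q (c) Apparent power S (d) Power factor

Step 1 — Angular frequency: ω = 2π·f = 2π·1650 = 1.037e+04 rad/s.
Step 2 — Component impedances:
  R: Z = R = 665 Ω
  L: Z = jωL = j·1.037e+04·0.00053 = 0 + j5.495 Ω
Step 3 — Series combination: Z_total = R + L = 665 + j5.495 Ω = 665∠0.5° Ω.
Step 4 — Source phasor: V = 90.3∠45.0° V = 63.85 + j63.85 V.
Step 5 — Current: I = V / Z = 0.0968 + j0.09522 A = 0.1358∠44.5° A.
Step 6 — Complex power: S = V·I* = 12.26 + j0.1013 VA.
Step 7 — Real power: P = Re(S) = 12.26 W.
Step 8 — Reactive power: Q = Im(S) = 0.1013 VAR.
Step 9 — Apparent power: |S| = 12.26 VA.
Step 10 — Power factor: PF = P/|S| = 1 (lagging).

(a) P = 12.26 W  (b) Q = 0.1013 VAR  (c) S = 12.26 VA  (d) PF = 1 (lagging)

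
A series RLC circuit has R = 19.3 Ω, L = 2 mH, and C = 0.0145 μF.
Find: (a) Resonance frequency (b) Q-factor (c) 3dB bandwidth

Step 1 — Resonance condition Im(Z)=0 gives ω₀ = 1/√(LC).
Step 2 — ω₀ = 1/√(0.002·1.45e-08) = 1.857e+05 rad/s.
Step 3 — f₀ = ω₀/(2π) = 2.955e+04 Hz.
Step 4 — Series Q: Q = ω₀L/R = 1.857e+05·0.002/19.3 = 19.24.
Step 5 — 3dB bandwidth: Δω = ω₀/Q = 9650 rad/s; BW = Δω/(2π) = 1536 Hz.

(a) f₀ = 2.955e+04 Hz  (b) Q = 19.24  (c) BW = 1536 Hz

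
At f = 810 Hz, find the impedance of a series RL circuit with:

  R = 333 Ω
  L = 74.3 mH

Step 1 — Angular frequency: ω = 2π·f = 2π·810 = 5089 rad/s.
Step 2 — Component impedances:
  R: Z = R = 333 Ω
  L: Z = jωL = j·5089·0.0743 = 0 + j378.1 Ω
Step 3 — Series combination: Z_total = R + L = 333 + j378.1 Ω = 503.9∠48.6° Ω.

Z = 333 + j378.1 Ω = 503.9∠48.6° Ω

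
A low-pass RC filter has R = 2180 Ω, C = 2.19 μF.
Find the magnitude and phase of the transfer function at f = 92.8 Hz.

Step 1 — Angular frequency: ω = 2π·92.8 = 583.1 rad/s.
Step 2 — Transfer function: H(jω) = 1/(1 + jωRC).
Step 3 — Denominator: 1 + jωRC = 1 + j·583.1·2180·2.19e-06 = 1 + j2.784.
Step 4 — H = 0.1143 - j0.3182.
Step 5 — Magnitude: |H| = 0.3381 (-9.4 dB); phase: φ = -70.2°.

|H| = 0.3381 (-9.4 dB), φ = -70.2°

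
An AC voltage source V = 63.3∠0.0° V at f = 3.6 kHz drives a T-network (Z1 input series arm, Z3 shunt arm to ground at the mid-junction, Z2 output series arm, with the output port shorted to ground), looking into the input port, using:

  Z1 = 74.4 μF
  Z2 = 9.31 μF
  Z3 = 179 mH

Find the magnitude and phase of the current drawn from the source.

Step 1 — Angular frequency: ω = 2π·f = 2π·3600 = 2.262e+04 rad/s.
Step 2 — Component impedances:
  Z1: Z = 1/(jωC) = -j/(ω·C) = 0 - j0.5942 Ω
  Z2: Z = 1/(jωC) = -j/(ω·C) = 0 - j4.749 Ω
  Z3: Z = jωL = j·2.262e+04·0.179 = 0 + j4049 Ω
Step 3 — With the output port shorted to ground, the output series arm Z2 runs from the junction to ground; the shunt arm Z3 also runs from the junction to ground. They appear in parallel: Z3 || Z2 = 0 - j4.754 Ω.
Step 4 — Series with input arm Z1: Z_in = Z1 + (Z3 || Z2) = 0 - j5.348 Ω = 5.348∠-90.0° Ω.
Step 5 — Source phasor: V = 63.3∠0.0° V = 63.3 V.
Step 6 — Ohm's law: I = V / Z_total = (63.3) / (0 - j5.348) = 0 + j11.84 A.
Step 7 — Convert to polar: |I| = 11.84 A, ∠I = 90.0°.

I = 11.84∠90.0° A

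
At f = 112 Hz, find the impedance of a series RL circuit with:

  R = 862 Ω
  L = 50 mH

Step 1 — Angular frequency: ω = 2π·f = 2π·112 = 703.7 rad/s.
Step 2 — Component impedances:
  R: Z = R = 862 Ω
  L: Z = jωL = j·703.7·0.05 = 0 + j35.19 Ω
Step 3 — Series combination: Z_total = R + L = 862 + j35.19 Ω = 862.7∠2.3° Ω.

Z = 862 + j35.19 Ω = 862.7∠2.3° Ω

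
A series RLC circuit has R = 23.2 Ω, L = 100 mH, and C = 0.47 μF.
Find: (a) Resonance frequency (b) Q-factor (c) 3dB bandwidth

Step 1 — Resonance: ω₀ = 1/√(LC) = 1/√(0.1·4.7e-07) = 4613 rad/s.
Step 2 — f₀ = ω₀/(2π) = 734.1 Hz.
Step 3 — Series Q: Q = ω₀L/R = 4613·0.1/23.2 = 19.88.
Step 4 — Bandwidth: Δω = ω₀/Q = 232 rad/s; BW = Δω/(2π) = 36.92 Hz.

(a) f₀ = 734.1 Hz  (b) Q = 19.88  (c) BW = 36.92 Hz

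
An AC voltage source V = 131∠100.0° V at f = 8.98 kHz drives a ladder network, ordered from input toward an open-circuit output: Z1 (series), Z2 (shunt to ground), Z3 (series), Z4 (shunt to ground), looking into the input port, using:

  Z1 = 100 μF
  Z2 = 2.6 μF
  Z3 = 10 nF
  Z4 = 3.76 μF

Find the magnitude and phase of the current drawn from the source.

Step 1 — Angular frequency: ω = 2π·f = 2π·8980 = 5.642e+04 rad/s.
Step 2 — Component impedances:
  Z1: Z = 1/(jωC) = -j/(ω·C) = 0 - j0.1772 Ω
  Z2: Z = 1/(jωC) = -j/(ω·C) = 0 - j6.817 Ω
  Z3: Z = 1/(jωC) = -j/(ω·C) = 0 - j1772 Ω
  Z4: Z = 1/(jωC) = -j/(ω·C) = 0 - j4.714 Ω
Step 3 — Ladder network (open output): work backward from the far end, alternating series and parallel combinations. Z_in = 0 - j6.968 Ω = 6.968∠-90.0° Ω.
Step 4 — Source phasor: V = 131∠100.0° V = -22.75 + j129 V.
Step 5 — Ohm's law: I = V / Z_total = (-22.75 + j129) / (0 - j6.968) = -18.52 - j3.265 A.
Step 6 — Convert to polar: |I| = 18.8 A, ∠I = -170.0°.

I = 18.8∠-170.0° A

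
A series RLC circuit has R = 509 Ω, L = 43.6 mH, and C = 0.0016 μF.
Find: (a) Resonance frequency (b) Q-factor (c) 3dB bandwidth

Step 1 — Resonance condition Im(Z)=0 gives ω₀ = 1/√(LC).
Step 2 — ω₀ = 1/√(0.0436·1.6e-09) = 1.197e+05 rad/s.
Step 3 — f₀ = ω₀/(2π) = 1.906e+04 Hz.
Step 4 — Series Q: Q = ω₀L/R = 1.197e+05·0.0436/509 = 10.26.
Step 5 — 3dB bandwidth: Δω = ω₀/Q = 1.167e+04 rad/s; BW = Δω/(2π) = 1858 Hz.

(a) f₀ = 1.906e+04 Hz  (b) Q = 10.26  (c) BW = 1858 Hz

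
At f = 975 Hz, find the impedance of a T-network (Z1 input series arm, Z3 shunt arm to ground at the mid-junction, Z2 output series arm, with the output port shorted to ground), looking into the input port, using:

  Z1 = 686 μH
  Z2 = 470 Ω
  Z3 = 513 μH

Step 1 — Angular frequency: ω = 2π·f = 2π·975 = 6126 rad/s.
Step 2 — Component impedances:
  Z1: Z = jωL = j·6126·0.000686 = 0 + j4.203 Ω
  Z2: Z = R = 470 Ω
  Z3: Z = jωL = j·6126·0.000513 = 0 + j3.143 Ω
Step 3 — With the output port shorted to ground, the output series arm Z2 runs from the junction to ground; the shunt arm Z3 also runs from the junction to ground. They appear in parallel: Z3 || Z2 = 0.02101 + j3.143 Ω.
Step 4 — Series with input arm Z1: Z_in = Z1 + (Z3 || Z2) = 0.02101 + j7.345 Ω = 7.345∠89.8° Ω.

Z = 0.02101 + j7.345 Ω = 7.345∠89.8° Ω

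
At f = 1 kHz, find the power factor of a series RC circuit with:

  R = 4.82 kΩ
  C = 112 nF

Step 1 — Angular frequency: ω = 2π·f = 2π·1000 = 6283 rad/s.
Step 2 — Component impedances:
  R: Z = R = 4820 Ω
  C: Z = 1/(jωC) = -j/(ω·C) = 0 - j1421 Ω
Step 3 — Series combination: Z_total = R + C = 4820 - j1421 Ω = 5025∠-16.4° Ω.
Step 4 — Power factor: PF = cos(φ) = Re(Z)/|Z| = 4820/5025 = 0.9592.
Step 5 — Type: Im(Z) = -1421 ⇒ leading (phase φ = -16.4°).

PF = 0.9592 (leading, φ = -16.4°)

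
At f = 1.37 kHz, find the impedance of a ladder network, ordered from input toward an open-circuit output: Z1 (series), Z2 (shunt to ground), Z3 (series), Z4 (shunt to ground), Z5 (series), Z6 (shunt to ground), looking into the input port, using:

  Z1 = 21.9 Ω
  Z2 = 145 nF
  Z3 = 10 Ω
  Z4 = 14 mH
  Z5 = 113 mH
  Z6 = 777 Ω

Step 1 — Angular frequency: ω = 2π·f = 2π·1370 = 8608 rad/s.
Step 2 — Component impedances:
  Z1: Z = R = 21.9 Ω
  Z2: Z = 1/(jωC) = -j/(ω·C) = 0 - j801.2 Ω
  Z3: Z = R = 10 Ω
  Z4: Z = jωL = j·8608·0.014 = 0 + j120.5 Ω
  Z5: Z = jωL = j·8608·0.113 = 0 + j972.7 Ω
  Z6: Z = R = 777 Ω
Step 3 — Ladder network (open output): work backward from the far end, alternating series and parallel combinations. Z_in = 43.86 + j129.3 Ω = 136.5∠71.3° Ω.

Z = 43.86 + j129.3 Ω = 136.5∠71.3° Ω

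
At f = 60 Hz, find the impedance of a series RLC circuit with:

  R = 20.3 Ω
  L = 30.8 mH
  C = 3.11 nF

Step 1 — Angular frequency: ω = 2π·f = 2π·60 = 377 rad/s.
Step 2 — Component impedances:
  R: Z = R = 20.3 Ω
  L: Z = jωL = j·377·0.0308 = 0 + j11.61 Ω
  C: Z = 1/(jωC) = -j/(ω·C) = 0 - j8.529e+05 Ω
Step 3 — Series combination: Z_total = R + L + C = 20.3 - j8.529e+05 Ω = 8.529e+05∠-90.0° Ω.

Z = 20.3 - j8.529e+05 Ω = 8.529e+05∠-90.0° Ω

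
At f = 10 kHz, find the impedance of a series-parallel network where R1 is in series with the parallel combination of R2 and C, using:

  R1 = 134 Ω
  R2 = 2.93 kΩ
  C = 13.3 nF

Step 1 — Angular frequency: ω = 2π·f = 2π·1e+04 = 6.283e+04 rad/s.
Step 2 — Component impedances:
  R1: Z = R = 134 Ω
  R2: Z = R = 2930 Ω
  C: Z = 1/(jωC) = -j/(ω·C) = 0 - j1197 Ω
Step 3 — Parallel branch: R2 || C = 1/(1/R2 + 1/C) = 418.9 - j1026 Ω.
Step 4 — Series with R1: Z_total = R1 + (R2 || C) = 552.9 - j1026 Ω = 1165∠-61.7° Ω.

Z = 552.9 - j1026 Ω = 1165∠-61.7° Ω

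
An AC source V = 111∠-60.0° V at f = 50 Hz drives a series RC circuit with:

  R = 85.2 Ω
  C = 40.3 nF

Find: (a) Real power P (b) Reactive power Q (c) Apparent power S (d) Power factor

Step 1 — Angular frequency: ω = 2π·f = 2π·50 = 314.2 rad/s.
Step 2 — Component impedances:
  R: Z = R = 85.2 Ω
  C: Z = 1/(jωC) = -j/(ω·C) = 0 - j7.899e+04 Ω
Step 3 — Series combination: Z_total = R + C = 85.2 - j7.899e+04 Ω = 7.899e+04∠-89.9° Ω.
Step 4 — Source phasor: V = 111∠-60.0° V = 55.5 - j96.13 V.
Step 5 — Current: I = V / Z = 0.001218 + j0.0007014 A = 0.001405∠29.9° A.
Step 6 — Complex power: S = V·I* = 0.0001683 - j0.156 VA.
Step 7 — Real power: P = Re(S) = 0.0001683 W.
Step 8 — Reactive power: Q = Im(S) = -0.156 VAR.
Step 9 — Apparent power: |S| = 0.156 VA.
Step 10 — Power factor: PF = P/|S| = 0.001079 (leading).

(a) P = 0.0001683 W  (b) Q = -0.156 VAR  (c) S = 0.156 VA  (d) PF = 0.001079 (leading)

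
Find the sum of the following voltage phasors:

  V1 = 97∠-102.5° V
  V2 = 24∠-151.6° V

Step 1 — Convert each phasor to rectangular form:
  V1 = 97·(cos(-102.5°) + j·sin(-102.5°)) = -20.99 - j94.7 V
  V2 = 24·(cos(-151.6°) + j·sin(-151.6°)) = -21.11 - j11.41 V
Step 2 — Sum components: V_total = -42.11 - j106.1 V.
Step 3 — Convert to polar: |V_total| = 114.2 V, ∠V_total = -111.6°.

V_total = 114.2∠-111.6° V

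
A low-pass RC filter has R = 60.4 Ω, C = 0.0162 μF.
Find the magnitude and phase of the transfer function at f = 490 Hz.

Step 1 — Angular frequency: ω = 2π·490 = 3079 rad/s.
Step 2 — Transfer function: H(jω) = 1/(1 + jωRC).
Step 3 — Denominator: 1 + jωRC = 1 + j·3079·60.4·1.62e-08 = 1 + j0.003013.
Step 4 — H = 1 - j0.003012.
Step 5 — Magnitude: |H| = 1 (-0.0 dB); phase: φ = -0.2°.

|H| = 1 (-0.0 dB), φ = -0.2°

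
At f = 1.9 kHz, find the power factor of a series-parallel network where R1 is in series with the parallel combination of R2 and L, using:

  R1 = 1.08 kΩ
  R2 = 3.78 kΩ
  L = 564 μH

Step 1 — Angular frequency: ω = 2π·f = 2π·1900 = 1.194e+04 rad/s.
Step 2 — Component impedances:
  R1: Z = R = 1080 Ω
  R2: Z = R = 3780 Ω
  L: Z = jωL = j·1.194e+04·0.000564 = 0 + j6.733 Ω
Step 3 — Parallel branch: R2 || L = 1/(1/R2 + 1/L) = 0.01199 + j6.733 Ω.
Step 4 — Series with R1: Z_total = R1 + (R2 || L) = 1080 + j6.733 Ω = 1080∠0.4° Ω.
Step 5 — Power factor: PF = cos(φ) = Re(Z)/|Z| = 1080/1080 = 1.
Step 6 — Type: Im(Z) = 6.733 ⇒ lagging (phase φ = 0.4°).

PF = 1 (lagging, φ = 0.4°)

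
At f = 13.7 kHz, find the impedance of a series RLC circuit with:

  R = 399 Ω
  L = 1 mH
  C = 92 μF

Step 1 — Angular frequency: ω = 2π·f = 2π·1.37e+04 = 8.608e+04 rad/s.
Step 2 — Component impedances:
  R: Z = R = 399 Ω
  L: Z = jωL = j·8.608e+04·0.001 = 0 + j86.08 Ω
  C: Z = 1/(jωC) = -j/(ω·C) = 0 - j0.1263 Ω
Step 3 — Series combination: Z_total = R + L + C = 399 + j85.95 Ω = 408.2∠12.2° Ω.

Z = 399 + j85.95 Ω = 408.2∠12.2° Ω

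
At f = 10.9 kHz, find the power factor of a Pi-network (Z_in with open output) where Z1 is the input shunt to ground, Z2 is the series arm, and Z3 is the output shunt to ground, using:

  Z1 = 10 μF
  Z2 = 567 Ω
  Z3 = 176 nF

Step 1 — Angular frequency: ω = 2π·f = 2π·1.09e+04 = 6.849e+04 rad/s.
Step 2 — Component impedances:
  Z1: Z = 1/(jωC) = -j/(ω·C) = 0 - j1.46 Ω
  Z2: Z = R = 567 Ω
  Z3: Z = 1/(jωC) = -j/(ω·C) = 0 - j82.96 Ω
Step 3 — With open output, the series arm Z2 and the output shunt Z3 appear in series to ground: Z2 + Z3 = 567 - j82.96 Ω.
Step 4 — Parallel with input shunt Z1: Z_in = Z1 || (Z2 + Z3) = 0.003679 - j1.46 Ω = 1.46∠-89.9° Ω.
Step 5 — Power factor: PF = cos(φ) = Re(Z)/|Z| = 0.003679/1.46 = 0.00252.
Step 6 — Type: Im(Z) = -1.46 ⇒ leading (phase φ = -89.9°).

PF = 0.00252 (leading, φ = -89.9°)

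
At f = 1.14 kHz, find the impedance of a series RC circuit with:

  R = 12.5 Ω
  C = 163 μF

Step 1 — Angular frequency: ω = 2π·f = 2π·1140 = 7163 rad/s.
Step 2 — Component impedances:
  R: Z = R = 12.5 Ω
  C: Z = 1/(jωC) = -j/(ω·C) = 0 - j0.8565 Ω
Step 3 — Series combination: Z_total = R + C = 12.5 - j0.8565 Ω = 12.53∠-3.9° Ω.

Z = 12.5 - j0.8565 Ω = 12.53∠-3.9° Ω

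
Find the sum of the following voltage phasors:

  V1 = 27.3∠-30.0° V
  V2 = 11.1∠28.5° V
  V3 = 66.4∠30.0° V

Step 1 — Convert each phasor to rectangular form:
  V1 = 27.3·(cos(-30.0°) + j·sin(-30.0°)) = 23.64 - j13.65 V
  V2 = 11.1·(cos(28.5°) + j·sin(28.5°)) = 9.755 + j5.296 V
  V3 = 66.4·(cos(30.0°) + j·sin(30.0°)) = 57.5 + j33.2 V
Step 2 — Sum components: V_total = 90.9 + j24.85 V.
Step 3 — Convert to polar: |V_total| = 94.24 V, ∠V_total = 15.3°.

V_total = 94.24∠15.3° V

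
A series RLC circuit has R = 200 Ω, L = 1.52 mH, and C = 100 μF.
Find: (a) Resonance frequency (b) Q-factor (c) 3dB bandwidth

Step 1 — Resonance: ω₀ = 1/√(LC) = 1/√(0.00152·0.0001) = 2565 rad/s.
Step 2 — f₀ = ω₀/(2π) = 408.2 Hz.
Step 3 — Series Q: Q = ω₀L/R = 2565·0.00152/200 = 0.01949.
Step 4 — Bandwidth: Δω = ω₀/Q = 1.316e+05 rad/s; BW = Δω/(2π) = 2.094e+04 Hz.

(a) f₀ = 408.2 Hz  (b) Q = 0.01949  (c) BW = 2.094e+04 Hz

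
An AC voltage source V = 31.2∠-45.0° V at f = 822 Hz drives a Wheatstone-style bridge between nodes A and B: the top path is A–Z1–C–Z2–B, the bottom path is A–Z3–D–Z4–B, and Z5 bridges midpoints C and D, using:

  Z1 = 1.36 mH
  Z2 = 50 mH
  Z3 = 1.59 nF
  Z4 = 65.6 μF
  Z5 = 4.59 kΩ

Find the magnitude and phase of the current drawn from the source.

Step 1 — Angular frequency: ω = 2π·f = 2π·822 = 5165 rad/s.
Step 2 — Component impedances:
  Z1: Z = jωL = j·5165·0.00136 = 0 + j7.024 Ω
  Z2: Z = jωL = j·5165·0.05 = 0 + j258.2 Ω
  Z3: Z = 1/(jωC) = -j/(ω·C) = 0 - j1.218e+05 Ω
  Z4: Z = 1/(jωC) = -j/(ω·C) = 0 - j2.952 Ω
  Z5: Z = R = 4590 Ω
Step 3 — Bridge requires nodal analysis (the Z5 bridge couples midpoints C and D, so the two paths cannot be reduced to a simple series/parallel combination). Setting node B to ground and injecting 1 A at node A, the 3-node admittance system at A, C, D solves to V_A = Z_AB = 14.55 + j265 Ω = 265.4∠86.9° Ω.
Step 4 — Source phasor: V = 31.2∠-45.0° V = 22.06 - j22.06 V.
Step 5 — Ohm's law: I = V / Z_total = (22.06 - j22.06) / (14.55 + j265) = -0.07844 - j0.08755 A.
Step 6 — Convert to polar: |I| = 0.1175 A, ∠I = -131.9°.

I = 0.1175∠-131.9° A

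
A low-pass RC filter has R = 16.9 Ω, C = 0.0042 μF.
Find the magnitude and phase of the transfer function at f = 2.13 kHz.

Step 1 — Angular frequency: ω = 2π·2130 = 1.338e+04 rad/s.
Step 2 — Transfer function: H(jω) = 1/(1 + jωRC).
Step 3 — Denominator: 1 + jωRC = 1 + j·1.338e+04·16.9·4.2e-09 = 1 + j0.0009499.
Step 4 — H = 1 - j0.0009499.
Step 5 — Magnitude: |H| = 1 (-0.0 dB); phase: φ = -0.1°.

|H| = 1 (-0.0 dB), φ = -0.1°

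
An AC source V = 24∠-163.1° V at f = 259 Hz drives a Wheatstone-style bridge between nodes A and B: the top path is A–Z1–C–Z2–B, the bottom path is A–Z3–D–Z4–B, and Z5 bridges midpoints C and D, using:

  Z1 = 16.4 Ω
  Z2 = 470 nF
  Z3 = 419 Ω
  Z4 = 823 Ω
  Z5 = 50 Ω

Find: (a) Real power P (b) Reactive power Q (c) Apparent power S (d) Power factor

Step 1 — Angular frequency: ω = 2π·f = 2π·259 = 1627 rad/s.
Step 2 — Component impedances:
  Z1: Z = R = 16.4 Ω
  Z2: Z = 1/(jωC) = -j/(ω·C) = 0 - j1307 Ω
  Z3: Z = R = 419 Ω
  Z4: Z = R = 823 Ω
  Z5: Z = R = 50 Ω
Step 3 — Bridge requires nodal analysis (the Z5 bridge couples midpoints C and D, so the two paths cannot be reduced to a simple series/parallel combination). Setting node B to ground and injecting 1 A at node A, the 3-node admittance system at A, C, D solves to V_A = Z_AB = 615.9 - j398.3 Ω = 733.5∠-32.9° Ω.
Step 4 — Source phasor: V = 24∠-163.1° V = -22.96 - j6.977 V.
Step 5 — Current: I = V / Z = -0.02112 - j0.02499 A = 0.03272∠-130.2° A.
Step 6 — Complex power: S = V·I* = 0.6594 - j0.4264 VA.
Step 7 — Real power: P = Re(S) = 0.6594 W.
Step 8 — Reactive power: Q = Im(S) = -0.4264 VAR.
Step 9 — Apparent power: |S| = 0.7853 VA.
Step 10 — Power factor: PF = P/|S| = 0.8397 (leading).

(a) P = 0.6594 W  (b) Q = -0.4264 VAR  (c) S = 0.7853 VA  (d) PF = 0.8397 (leading)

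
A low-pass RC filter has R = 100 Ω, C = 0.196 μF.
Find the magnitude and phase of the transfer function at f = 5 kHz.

Step 1 — Angular frequency: ω = 2π·5000 = 3.142e+04 rad/s.
Step 2 — Transfer function: H(jω) = 1/(1 + jωRC).
Step 3 — Denominator: 1 + jωRC = 1 + j·3.142e+04·100·1.96e-07 = 1 + j0.6158.
Step 4 — H = 0.7251 - j0.4465.
Step 5 — Magnitude: |H| = 0.8515 (-1.4 dB); phase: φ = -31.6°.

|H| = 0.8515 (-1.4 dB), φ = -31.6°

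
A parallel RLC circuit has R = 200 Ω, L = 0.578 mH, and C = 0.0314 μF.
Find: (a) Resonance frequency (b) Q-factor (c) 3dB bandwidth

Step 1 — Resonance: ω₀ = 1/√(LC) = 1/√(0.000578·3.14e-08) = 2.347e+05 rad/s.
Step 2 — f₀ = ω₀/(2π) = 3.736e+04 Hz.
Step 3 — Parallel Q: Q = R/(ω₀L) = 200/(2.347e+05·0.000578) = 1.474.
Step 4 — Bandwidth: Δω = ω₀/Q = 1.592e+05 rad/s; BW = Δω/(2π) = 2.534e+04 Hz.

(a) f₀ = 3.736e+04 Hz  (b) Q = 1.474  (c) BW = 2.534e+04 Hz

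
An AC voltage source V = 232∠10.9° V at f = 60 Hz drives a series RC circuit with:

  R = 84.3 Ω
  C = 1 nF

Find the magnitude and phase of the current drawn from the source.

Step 1 — Angular frequency: ω = 2π·f = 2π·60 = 377 rad/s.
Step 2 — Component impedances:
  R: Z = R = 84.3 Ω
  C: Z = 1/(jωC) = -j/(ω·C) = 0 - j2.653e+06 Ω
Step 3 — Series combination: Z_total = R + C = 84.3 - j2.653e+06 Ω = 2.653e+06∠-90.0° Ω.
Step 4 — Source phasor: V = 232∠10.9° V = 227.8 + j43.87 V.
Step 5 — Ohm's law: I = V / Z_total = (227.8 + j43.87) / (84.3 - j2.653e+06) = -1.654e-05 + j8.588e-05 A.
Step 6 — Convert to polar: |I| = 8.746e-05 A, ∠I = 100.9°.

I = 8.746e-05∠100.9° A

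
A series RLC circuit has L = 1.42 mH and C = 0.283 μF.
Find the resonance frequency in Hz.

Step 1 — Resonance condition Im(Z)=0 gives ω₀ = 1/√(LC).
Step 2 — ω₀ = 1/√(0.00142·2.83e-07) = 4.988e+04 rad/s.
Step 3 — f₀ = ω₀/(2π) = 7939 Hz.

f₀ = 7939 Hz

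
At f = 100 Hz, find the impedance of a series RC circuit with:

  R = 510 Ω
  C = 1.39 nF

Step 1 — Angular frequency: ω = 2π·f = 2π·100 = 628.3 rad/s.
Step 2 — Component impedances:
  R: Z = R = 510 Ω
  C: Z = 1/(jωC) = -j/(ω·C) = 0 - j1.145e+06 Ω
Step 3 — Series combination: Z_total = R + C = 510 - j1.145e+06 Ω = 1.145e+06∠-90.0° Ω.

Z = 510 - j1.145e+06 Ω = 1.145e+06∠-90.0° Ω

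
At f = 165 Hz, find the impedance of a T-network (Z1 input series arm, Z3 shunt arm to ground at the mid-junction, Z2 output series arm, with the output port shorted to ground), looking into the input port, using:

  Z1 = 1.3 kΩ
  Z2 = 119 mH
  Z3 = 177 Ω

Step 1 — Angular frequency: ω = 2π·f = 2π·165 = 1037 rad/s.
Step 2 — Component impedances:
  Z1: Z = R = 1300 Ω
  Z2: Z = jωL = j·1037·0.119 = 0 + j123.4 Ω
  Z3: Z = R = 177 Ω
Step 3 — With the output port shorted to ground, the output series arm Z2 runs from the junction to ground; the shunt arm Z3 also runs from the junction to ground. They appear in parallel: Z3 || Z2 = 57.87 + j83.03 Ω.
Step 4 — Series with input arm Z1: Z_in = Z1 + (Z3 || Z2) = 1358 + j83.03 Ω = 1360∠3.5° Ω.

Z = 1358 + j83.03 Ω = 1360∠3.5° Ω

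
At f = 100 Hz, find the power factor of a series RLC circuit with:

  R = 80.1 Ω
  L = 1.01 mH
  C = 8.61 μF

Step 1 — Angular frequency: ω = 2π·f = 2π·100 = 628.3 rad/s.
Step 2 — Component impedances:
  R: Z = R = 80.1 Ω
  L: Z = jωL = j·628.3·0.00101 = 0 + j0.6346 Ω
  C: Z = 1/(jωC) = -j/(ω·C) = 0 - j184.8 Ω
Step 3 — Series combination: Z_total = R + L + C = 80.1 - j184.2 Ω = 200.9∠-66.5° Ω.
Step 4 — Power factor: PF = cos(φ) = Re(Z)/|Z| = 80.1/200.875 = 0.3988.
Step 5 — Type: Im(Z) = -184.2 ⇒ leading (phase φ = -66.5°).

PF = 0.3988 (leading, φ = -66.5°)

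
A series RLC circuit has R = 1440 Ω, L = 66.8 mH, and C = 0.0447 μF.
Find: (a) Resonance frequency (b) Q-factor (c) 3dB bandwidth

Step 1 — Resonance: ω₀ = 1/√(LC) = 1/√(0.0668·4.47e-08) = 1.83e+04 rad/s.
Step 2 — f₀ = ω₀/(2π) = 2913 Hz.
Step 3 — Series Q: Q = ω₀L/R = 1.83e+04·0.0668/1440 = 0.8489.
Step 4 — Bandwidth: Δω = ω₀/Q = 2.156e+04 rad/s; BW = Δω/(2π) = 3431 Hz.

(a) f₀ = 2913 Hz  (b) Q = 0.8489  (c) BW = 3431 Hz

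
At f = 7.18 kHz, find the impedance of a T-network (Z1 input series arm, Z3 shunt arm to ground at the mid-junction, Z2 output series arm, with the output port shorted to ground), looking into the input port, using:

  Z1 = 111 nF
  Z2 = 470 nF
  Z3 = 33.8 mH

Step 1 — Angular frequency: ω = 2π·f = 2π·7180 = 4.511e+04 rad/s.
Step 2 — Component impedances:
  Z1: Z = 1/(jωC) = -j/(ω·C) = 0 - j199.7 Ω
  Z2: Z = 1/(jωC) = -j/(ω·C) = 0 - j47.16 Ω
  Z3: Z = jωL = j·4.511e+04·0.0338 = 0 + j1525 Ω
Step 3 — With the output port shorted to ground, the output series arm Z2 runs from the junction to ground; the shunt arm Z3 also runs from the junction to ground. They appear in parallel: Z3 || Z2 = 0 - j48.67 Ω.
Step 4 — Series with input arm Z1: Z_in = Z1 + (Z3 || Z2) = 0 - j248.4 Ω = 248.4∠-90.0° Ω.

Z = 0 - j248.4 Ω = 248.4∠-90.0° Ω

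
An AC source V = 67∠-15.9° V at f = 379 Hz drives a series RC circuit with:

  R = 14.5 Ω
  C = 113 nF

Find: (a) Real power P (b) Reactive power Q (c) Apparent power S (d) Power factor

Step 1 — Angular frequency: ω = 2π·f = 2π·379 = 2381 rad/s.
Step 2 — Component impedances:
  R: Z = R = 14.5 Ω
  C: Z = 1/(jωC) = -j/(ω·C) = 0 - j3716 Ω
Step 3 — Series combination: Z_total = R + C = 14.5 - j3716 Ω = 3716∠-89.8° Ω.
Step 4 — Source phasor: V = 67∠-15.9° V = 64.44 - j18.36 V.
Step 5 — Current: I = V / Z = 0.005007 + j0.01732 A = 0.01803∠73.9° A.
Step 6 — Complex power: S = V·I* = 0.004713 - j1.208 VA.
Step 7 — Real power: P = Re(S) = 0.004713 W.
Step 8 — Reactive power: Q = Im(S) = -1.208 VAR.
Step 9 — Apparent power: |S| = 1.208 VA.
Step 10 — Power factor: PF = P/|S| = 0.003902 (leading).

(a) P = 0.004713 W  (b) Q = -1.208 VAR  (c) S = 1.208 VA  (d) PF = 0.003902 (leading)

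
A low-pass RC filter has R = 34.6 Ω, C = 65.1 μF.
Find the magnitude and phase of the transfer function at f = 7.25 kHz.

Step 1 — Angular frequency: ω = 2π·7250 = 4.555e+04 rad/s.
Step 2 — Transfer function: H(jω) = 1/(1 + jωRC).
Step 3 — Denominator: 1 + jωRC = 1 + j·4.555e+04·34.6·6.51e-05 = 1 + j102.6.
Step 4 — H = 9.497e-05 - j0.009745.
Step 5 — Magnitude: |H| = 0.009746 (-40.2 dB); phase: φ = -89.4°.

|H| = 0.009746 (-40.2 dB), φ = -89.4°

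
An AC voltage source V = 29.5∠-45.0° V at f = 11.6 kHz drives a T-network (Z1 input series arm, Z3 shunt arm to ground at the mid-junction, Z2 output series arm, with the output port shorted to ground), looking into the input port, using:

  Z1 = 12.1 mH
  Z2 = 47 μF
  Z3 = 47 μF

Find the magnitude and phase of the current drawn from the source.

Step 1 — Angular frequency: ω = 2π·f = 2π·1.16e+04 = 7.288e+04 rad/s.
Step 2 — Component impedances:
  Z1: Z = jωL = j·7.288e+04·0.0121 = 0 + j881.9 Ω
  Z2: Z = 1/(jωC) = -j/(ω·C) = 0 - j0.2919 Ω
  Z3: Z = 1/(jωC) = -j/(ω·C) = 0 - j0.2919 Ω
Step 3 — With the output port shorted to ground, the output series arm Z2 runs from the junction to ground; the shunt arm Z3 also runs from the junction to ground. They appear in parallel: Z3 || Z2 = 0 - j0.146 Ω.
Step 4 — Series with input arm Z1: Z_in = Z1 + (Z3 || Z2) = 0 + j881.8 Ω = 881.8∠90.0° Ω.
Step 5 — Source phasor: V = 29.5∠-45.0° V = 20.86 - j20.86 V.
Step 6 — Ohm's law: I = V / Z_total = (20.86 - j20.86) / (0 + j881.8) = -0.02366 - j0.02366 A.
Step 7 — Convert to polar: |I| = 0.03346 A, ∠I = -135.0°.

I = 0.03346∠-135.0° A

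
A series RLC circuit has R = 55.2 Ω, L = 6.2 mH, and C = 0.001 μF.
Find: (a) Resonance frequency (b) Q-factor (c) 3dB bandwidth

Step 1 — Resonance: ω₀ = 1/√(LC) = 1/√(0.0062·1e-09) = 4.016e+05 rad/s.
Step 2 — f₀ = ω₀/(2π) = 6.392e+04 Hz.
Step 3 — Series Q: Q = ω₀L/R = 4.016e+05·0.0062/55.2 = 45.11.
Step 4 — Bandwidth: Δω = ω₀/Q = 8903 rad/s; BW = Δω/(2π) = 1417 Hz.

(a) f₀ = 6.392e+04 Hz  (b) Q = 45.11  (c) BW = 1417 Hz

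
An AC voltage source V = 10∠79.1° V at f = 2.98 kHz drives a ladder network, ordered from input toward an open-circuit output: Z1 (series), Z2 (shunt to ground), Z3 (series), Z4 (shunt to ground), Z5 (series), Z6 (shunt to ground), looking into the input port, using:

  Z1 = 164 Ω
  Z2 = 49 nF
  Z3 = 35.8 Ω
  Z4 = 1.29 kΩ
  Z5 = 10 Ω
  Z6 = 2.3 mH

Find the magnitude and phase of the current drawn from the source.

Step 1 — Angular frequency: ω = 2π·f = 2π·2980 = 1.872e+04 rad/s.
Step 2 — Component impedances:
  Z1: Z = R = 164 Ω
  Z2: Z = 1/(jωC) = -j/(ω·C) = 0 - j1090 Ω
  Z3: Z = R = 35.8 Ω
  Z4: Z = R = 1290 Ω
  Z5: Z = R = 10 Ω
  Z6: Z = jωL = j·1.872e+04·0.0023 = 0 + j43.06 Ω
Step 3 — Ladder network (open output): work backward from the far end, alternating series and parallel combinations. Z_in = 214.9 + j41.78 Ω = 218.9∠11.0° Ω.
Step 4 — Source phasor: V = 10∠79.1° V = 1.891 + j9.82 V.
Step 5 — Ohm's law: I = V / Z_total = (1.891 + j9.82) / (214.9 + j41.78) = 0.01704 + j0.04238 A.
Step 6 — Convert to polar: |I| = 0.04568 A, ∠I = 68.1°.

I = 0.04568∠68.1° A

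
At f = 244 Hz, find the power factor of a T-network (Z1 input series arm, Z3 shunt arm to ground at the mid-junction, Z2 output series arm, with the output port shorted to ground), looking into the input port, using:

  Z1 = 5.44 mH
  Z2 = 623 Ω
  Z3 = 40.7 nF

Step 1 — Angular frequency: ω = 2π·f = 2π·244 = 1533 rad/s.
Step 2 — Component impedances:
  Z1: Z = jωL = j·1533·0.00544 = 0 + j8.34 Ω
  Z2: Z = R = 623 Ω
  Z3: Z = 1/(jωC) = -j/(ω·C) = 0 - j1.603e+04 Ω
Step 3 — With the output port shorted to ground, the output series arm Z2 runs from the junction to ground; the shunt arm Z3 also runs from the junction to ground. They appear in parallel: Z3 || Z2 = 622.1 - j24.18 Ω.
Step 4 — Series with input arm Z1: Z_in = Z1 + (Z3 || Z2) = 622.1 - j15.84 Ω = 622.3∠-1.5° Ω.
Step 5 — Power factor: PF = cos(φ) = Re(Z)/|Z| = 622.1/622.3 = 0.9997.
Step 6 — Type: Im(Z) = -15.84 ⇒ leading (phase φ = -1.5°).

PF = 0.9997 (leading, φ = -1.5°)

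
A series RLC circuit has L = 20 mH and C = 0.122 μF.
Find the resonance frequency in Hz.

Step 1 — Resonance condition Im(Z)=0 gives ω₀ = 1/√(LC).
Step 2 — ω₀ = 1/√(0.02·1.22e-07) = 2.024e+04 rad/s.
Step 3 — f₀ = ω₀/(2π) = 3222 Hz.

f₀ = 3222 Hz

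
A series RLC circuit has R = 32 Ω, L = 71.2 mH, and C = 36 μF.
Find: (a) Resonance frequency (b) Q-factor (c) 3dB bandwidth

Step 1 — Resonance condition Im(Z)=0 gives ω₀ = 1/√(LC).
Step 2 — ω₀ = 1/√(0.0712·3.6e-05) = 624.6 rad/s.
Step 3 — f₀ = ω₀/(2π) = 99.41 Hz.
Step 4 — Series Q: Q = ω₀L/R = 624.6·0.0712/32 = 1.39.
Step 5 — 3dB bandwidth: Δω = ω₀/Q = 449.4 rad/s; BW = Δω/(2π) = 71.53 Hz.

(a) f₀ = 99.41 Hz  (b) Q = 1.39  (c) BW = 71.53 Hz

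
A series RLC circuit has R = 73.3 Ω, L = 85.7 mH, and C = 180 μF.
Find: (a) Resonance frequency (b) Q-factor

Step 1 — Resonance condition Im(Z)=0 gives ω₀ = 1/√(LC).
Step 2 — ω₀ = 1/√(0.0857·0.00018) = 254.6 rad/s.
Step 3 — f₀ = ω₀/(2π) = 40.52 Hz.
Step 4 — Series Q: Q = ω₀L/R = 254.6·0.0857/73.3 = 0.2977.

(a) f₀ = 40.52 Hz  (b) Q = 0.2977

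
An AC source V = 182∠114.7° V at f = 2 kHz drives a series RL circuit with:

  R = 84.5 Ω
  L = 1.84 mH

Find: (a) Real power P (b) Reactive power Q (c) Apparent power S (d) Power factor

Step 1 — Angular frequency: ω = 2π·f = 2π·2000 = 1.257e+04 rad/s.
Step 2 — Component impedances:
  R: Z = R = 84.5 Ω
  L: Z = jωL = j·1.257e+04·0.00184 = 0 + j23.12 Ω
Step 3 — Series combination: Z_total = R + L = 84.5 + j23.12 Ω = 87.61∠15.3° Ω.
Step 4 — Source phasor: V = 182∠114.7° V = -76.05 + j165.3 V.
Step 5 — Current: I = V / Z = -0.3392 + j2.05 A = 2.077∠99.4° A.
Step 6 — Complex power: S = V·I* = 364.7 + j99.79 VA.
Step 7 — Real power: P = Re(S) = 364.7 W.
Step 8 — Reactive power: Q = Im(S) = 99.79 VAR.
Step 9 — Apparent power: |S| = 378.1 VA.
Step 10 — Power factor: PF = P/|S| = 0.9645 (lagging).

(a) P = 364.7 W  (b) Q = 99.79 VAR  (c) S = 378.1 VA  (d) PF = 0.9645 (lagging)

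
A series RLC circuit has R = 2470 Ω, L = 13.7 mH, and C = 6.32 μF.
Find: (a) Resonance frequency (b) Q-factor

Step 1 — Resonance condition Im(Z)=0 gives ω₀ = 1/√(LC).
Step 2 — ω₀ = 1/√(0.0137·6.32e-06) = 3398 rad/s.
Step 3 — f₀ = ω₀/(2π) = 540.9 Hz.
Step 4 — Series Q: Q = ω₀L/R = 3398·0.0137/2470 = 0.01885.

(a) f₀ = 540.9 Hz  (b) Q = 0.01885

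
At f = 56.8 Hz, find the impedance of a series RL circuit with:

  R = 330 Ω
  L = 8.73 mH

Step 1 — Angular frequency: ω = 2π·f = 2π·56.8 = 356.9 rad/s.
Step 2 — Component impedances:
  R: Z = R = 330 Ω
  L: Z = jωL = j·356.9·0.00873 = 0 + j3.116 Ω
Step 3 — Series combination: Z_total = R + L = 330 + j3.116 Ω = 330∠0.5° Ω.

Z = 330 + j3.116 Ω = 330∠0.5° Ω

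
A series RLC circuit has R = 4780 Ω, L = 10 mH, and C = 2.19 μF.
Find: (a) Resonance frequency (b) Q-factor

Step 1 — Resonance condition Im(Z)=0 gives ω₀ = 1/√(LC).
Step 2 — ω₀ = 1/√(0.01·2.19e-06) = 6757 rad/s.
Step 3 — f₀ = ω₀/(2π) = 1075 Hz.
Step 4 — Series Q: Q = ω₀L/R = 6757·0.01/4780 = 0.01414.

(a) f₀ = 1075 Hz  (b) Q = 0.01414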